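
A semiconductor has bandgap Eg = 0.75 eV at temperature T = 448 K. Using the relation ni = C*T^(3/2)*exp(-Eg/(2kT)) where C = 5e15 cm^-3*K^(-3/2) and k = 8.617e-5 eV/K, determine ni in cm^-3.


Step 1: Compute kT = 8.617e-5 * 448 = 0.03860416 eV
Step 2: Exponent = -Eg/(2kT) = -0.75/(2*0.03860416) = -9.71398
Step 3: T^(3/2) = 448^1.5 = 9482.37
Step 4: ni = 5e15 * 9482.37 * exp(-9.71398) = 2.87e+15 cm^-3

2.87e+15


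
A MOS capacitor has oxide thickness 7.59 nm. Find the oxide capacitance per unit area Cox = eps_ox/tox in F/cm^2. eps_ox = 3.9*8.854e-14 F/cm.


Step 1: eps_ox = 3.9 * 8.854e-14 = 3.45306e-13 F/cm
Step 2: tox in cm = 7.59 nm * 1e-7 = 7.5900e-07 cm
Step 3: Cox = 3.45306e-13 / 7.5900e-07 = 4.55e-07 F/cm^2

4.55e-07


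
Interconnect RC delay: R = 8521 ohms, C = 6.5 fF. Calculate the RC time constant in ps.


Step 1: tau = R * C
Step 2: tau = 8521 * 6.5 fF = 8521 * 6.5e-15 F
Step 3: tau = 5.53865e-11 s = 55.3865 ps

55.3865


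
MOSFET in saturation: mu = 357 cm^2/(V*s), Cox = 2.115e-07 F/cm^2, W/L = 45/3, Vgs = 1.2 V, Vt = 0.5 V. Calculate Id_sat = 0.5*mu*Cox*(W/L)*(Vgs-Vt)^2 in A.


Step 1: Overdrive voltage Vov = Vgs - Vt = 1.2 - 0.5 = 0.7 V
Step 2: W/L = 45/3 = 15
Step 3: Id = 0.5 * 357 * 2.115e-07 * 15 * 0.7^2
Step 4: Id = 2.77e-04 A

2.77e-04


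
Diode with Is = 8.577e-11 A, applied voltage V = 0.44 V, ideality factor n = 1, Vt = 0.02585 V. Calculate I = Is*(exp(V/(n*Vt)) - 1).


Step 1: V/(n*Vt) = 0.44/(1*0.02585) = 17.0213
Step 2: exp(17.0213) = 2.4675e+07
Step 3: I = 8.577e-11 * (2.4675e+07 - 1) = 2.12e-03 A

2.12e-03


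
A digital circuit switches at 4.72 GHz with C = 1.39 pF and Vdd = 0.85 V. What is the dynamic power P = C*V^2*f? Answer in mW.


Step 1: V^2 = 0.85^2 = 0.7225 V^2
Step 2: P = C*V^2*f = 1.39e-12 F * 0.7225 * 4.72e9 Hz
Step 3: P = 4.740178e-03 W
Step 4: P = 4.74 mW

4.74


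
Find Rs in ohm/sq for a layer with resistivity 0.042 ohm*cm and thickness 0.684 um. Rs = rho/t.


Step 1: Convert thickness to cm: t = 0.684 um = 6.8400e-05 cm
Step 2: Rs = rho / t = 0.042 / 6.8400e-05
Step 3: Rs = 614.0 ohm/sq

614.0


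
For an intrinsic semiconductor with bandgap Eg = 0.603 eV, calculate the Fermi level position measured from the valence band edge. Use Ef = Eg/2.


Step 1: For an intrinsic semiconductor, the Fermi level sits at midgap.
Step 2: Ef = Eg / 2 = 0.603 / 2 = 0.3015 eV

0.3015


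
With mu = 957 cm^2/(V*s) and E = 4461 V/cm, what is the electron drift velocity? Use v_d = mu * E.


Step 1: v_d = mu * E
Step 2: v_d = 957 * 4461 = 4269177
Step 3: v_d = 4.27e+06 cm/s

4.27e+06


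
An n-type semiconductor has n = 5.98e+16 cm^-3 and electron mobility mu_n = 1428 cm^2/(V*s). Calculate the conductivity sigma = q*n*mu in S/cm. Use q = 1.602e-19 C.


Step 1: sigma = q * n * mu
Step 2: sigma = 1.602e-19 * 5.98e+16 * 1428
Step 3: sigma = 1.368e+01 S/cm

1.368e+01


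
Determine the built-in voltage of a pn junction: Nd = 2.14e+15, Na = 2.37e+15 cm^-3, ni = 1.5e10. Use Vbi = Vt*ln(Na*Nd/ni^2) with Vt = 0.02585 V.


Step 1: Compute Na*Nd/ni^2 = 2.37e+15 * 2.14e+15 / (1.5e10)^2 = 2.2541e+10
Step 2: ln(2.2541e+10) = 23.8386
Step 3: Vbi = 0.02585 * 23.8386 = 0.616 V

0.616


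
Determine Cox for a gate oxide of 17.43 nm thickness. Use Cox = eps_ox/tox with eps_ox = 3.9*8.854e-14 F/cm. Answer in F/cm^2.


Step 1: eps_ox = 3.9 * 8.854e-14 = 3.45306e-13 F/cm
Step 2: tox in cm = 17.43 nm * 1e-7 = 1.7430e-06 cm
Step 3: Cox = 3.45306e-13 / 1.7430e-06 = 1.98e-07 F/cm^2

1.98e-07


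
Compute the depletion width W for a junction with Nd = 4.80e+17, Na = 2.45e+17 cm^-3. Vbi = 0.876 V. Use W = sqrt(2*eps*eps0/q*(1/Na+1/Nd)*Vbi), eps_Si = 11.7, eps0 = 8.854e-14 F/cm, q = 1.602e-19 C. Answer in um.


Step 1: 1/Na + 1/Nd = 1/2.45e+17 + 1/4.80e+17 = 6.16497e-18
Step 2: 2*eps*eps0/q = 2*11.7*8.854e-14/1.602e-19 = 1.293281e+07
Step 3: W^2 = 1.293281e+07 * 6.16497e-18 * 0.876 = 6.98438e-11
Step 4: W = sqrt(6.98438e-11) = 8.357e-06 cm = 0.08357 um

0.08357


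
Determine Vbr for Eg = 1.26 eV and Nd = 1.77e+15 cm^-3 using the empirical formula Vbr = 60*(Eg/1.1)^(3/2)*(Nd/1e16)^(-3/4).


Step 1: Eg/1.1 = 1.26/1.1 = 1.145455
Step 2: (Eg/1.1)^1.5 = 1.145455^1.5 = 1.225934
Step 3: (Nd/1e16)^(-0.75) = (0.177)^(-0.75) = 3.664545
Step 4: Vbr = 60 * 1.225934 * 3.664545 = 269.5 V

269.5


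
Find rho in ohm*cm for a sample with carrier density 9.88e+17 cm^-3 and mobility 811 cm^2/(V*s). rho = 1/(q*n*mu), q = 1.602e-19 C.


Step 1: sigma = q * n * mu = 1.602e-19 * 9.88e+17 * 811 = 1.28363e+02 S/cm
Step 2: rho = 1 / sigma = 1 / 1.28363e+02 = 0.00779 ohm*cm

0.00779


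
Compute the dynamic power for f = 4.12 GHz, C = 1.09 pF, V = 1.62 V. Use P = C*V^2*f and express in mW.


Step 1: V^2 = 1.62^2 = 2.6244 V^2
Step 2: P = C*V^2*f = 1.09e-12 F * 2.6244 * 4.12e9 Hz
Step 3: P = 1.178565552e-02 W
Step 4: P = 11.786 mW

11.786


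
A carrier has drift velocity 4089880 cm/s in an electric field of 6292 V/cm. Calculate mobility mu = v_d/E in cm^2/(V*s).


Step 1: mu = v_d / E
Step 2: mu = 4089880 / 6292
Step 3: mu = 650.01 cm^2/(V*s)

650.01


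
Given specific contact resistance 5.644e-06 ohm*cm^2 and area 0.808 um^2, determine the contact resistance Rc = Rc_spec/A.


Step 1: Convert area to cm^2: 0.808 um^2 = 8.0800e-09 cm^2
Step 2: Rc = Rc_spec / A = 5.644e-06 / 8.0800e-09
Step 3: Rc = 6.99e+02 ohms

6.99e+02


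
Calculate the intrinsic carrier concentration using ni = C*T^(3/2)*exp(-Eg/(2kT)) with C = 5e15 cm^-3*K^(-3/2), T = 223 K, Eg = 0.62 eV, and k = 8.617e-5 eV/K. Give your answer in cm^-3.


Step 1: Compute kT = 8.617e-5 * 223 = 0.01921591 eV
Step 2: Exponent = -Eg/(2kT) = -0.62/(2*0.01921591) = -16.13247
Step 3: T^(3/2) = 223^1.5 = 3330.10
Step 4: ni = 5e15 * 3330.10 * exp(-16.13247) = 1.64e+12 cm^-3

1.64e+12


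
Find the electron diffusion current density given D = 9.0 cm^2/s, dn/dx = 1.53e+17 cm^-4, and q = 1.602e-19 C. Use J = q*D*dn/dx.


Step 1: J = q * D * (dn/dx)
Step 2: J = 1.602e-19 * 9.0 * 1.53e+17
Step 3: J = 2.21e-01 A/cm^2

2.21e-01


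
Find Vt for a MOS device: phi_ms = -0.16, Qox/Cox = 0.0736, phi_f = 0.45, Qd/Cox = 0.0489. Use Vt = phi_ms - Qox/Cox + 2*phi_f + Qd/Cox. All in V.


Step 1: Vt = phi_ms - Qox/Cox + 2*phi_f + Qd/Cox
Step 2: Vt = -0.16 - 0.0736 + 2*0.45 + 0.0489
Step 3: Vt = -0.16 - 0.0736 + 0.9 + 0.0489
Step 4: Vt = 0.7153 V

0.7153


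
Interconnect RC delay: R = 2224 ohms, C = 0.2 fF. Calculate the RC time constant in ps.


Step 1: tau = R * C
Step 2: tau = 2224 * 0.2 fF = 2224 * 2.0e-16 F
Step 3: tau = 4.448e-13 s = 0.4448 ps

0.4448


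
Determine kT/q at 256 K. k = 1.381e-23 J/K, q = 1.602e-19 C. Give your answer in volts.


Step 1: kT = 1.381e-23 * 256 = 3.53536e-21 J
Step 2: Vt = kT/q = 3.53536e-21 / 1.602e-19
Step 3: Vt = 0.02207 V

0.02207


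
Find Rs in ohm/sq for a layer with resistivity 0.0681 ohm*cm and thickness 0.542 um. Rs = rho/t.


Step 1: Convert thickness to cm: t = 0.542 um = 5.4200e-05 cm
Step 2: Rs = rho / t = 0.0681 / 5.4200e-05
Step 3: Rs = 1256.5 ohm/sq

1256.5


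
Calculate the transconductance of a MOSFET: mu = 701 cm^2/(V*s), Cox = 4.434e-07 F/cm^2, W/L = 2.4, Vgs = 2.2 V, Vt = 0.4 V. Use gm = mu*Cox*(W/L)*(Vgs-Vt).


Step 1: Vov = Vgs - Vt = 2.2 - 0.4 = 1.8 V
Step 2: gm = mu * Cox * (W/L) * Vov
Step 3: gm = 701 * 4.434e-07 * 2.4 * 1.8 = 1.34e-03 S

1.34e-03


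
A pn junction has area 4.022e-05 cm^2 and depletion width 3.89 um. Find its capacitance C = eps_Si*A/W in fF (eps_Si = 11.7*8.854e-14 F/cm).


Step 1: eps_Si = 11.7 * 8.854e-14 = 1.035918e-12 F/cm
Step 2: W in cm = 3.89 * 1e-4 = 3.89e-04 cm
Step 3: C = 1.035918e-12 * 4.022e-05 / 3.89e-04 = 1.071070e-13 F
Step 4: C = 107.11 fF

107.11


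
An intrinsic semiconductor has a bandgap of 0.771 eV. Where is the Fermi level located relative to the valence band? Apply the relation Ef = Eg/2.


Step 1: For an intrinsic semiconductor, the Fermi level sits at midgap.
Step 2: Ef = Eg / 2 = 0.771 / 2 = 0.3855 eV

0.3855


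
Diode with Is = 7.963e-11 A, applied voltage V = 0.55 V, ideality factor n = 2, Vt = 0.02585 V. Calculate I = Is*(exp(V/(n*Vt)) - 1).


Step 1: V/(n*Vt) = 0.55/(2*0.02585) = 10.6383
Step 2: exp(10.6383) = 4.1702e+04
Step 3: I = 7.963e-11 * (4.1702e+04 - 1) = 3.32e-06 A

3.32e-06


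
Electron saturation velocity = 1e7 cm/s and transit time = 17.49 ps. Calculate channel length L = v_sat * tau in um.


Step 1: tau in seconds = 17.49 ps * 1e-12 = 1.7490e-11 s
Step 2: L = v_sat * tau = 1e7 * 1.7490e-11 = 1.7490e-04 cm
Step 3: L in um = 1.7490e-04 * 1e4 = 1.749 um

1.749


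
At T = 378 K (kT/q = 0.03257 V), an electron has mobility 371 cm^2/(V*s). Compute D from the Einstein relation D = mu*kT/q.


Step 1: D = mu * (kT/q)
Step 2: D = 371 * 0.03257
Step 3: D = 12.08 cm^2/s

12.08


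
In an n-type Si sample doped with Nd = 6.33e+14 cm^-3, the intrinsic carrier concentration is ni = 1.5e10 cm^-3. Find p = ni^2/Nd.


Step 1: Since Nd >> ni, n ≈ Nd = 6.33e+14 cm^-3
Step 2: p = ni^2 / n = (1.5e10)^2 / 6.33e+14
Step 3: p = 2.25e20 / 6.33e+14 = 3.55e+05 cm^-3

3.55e+05


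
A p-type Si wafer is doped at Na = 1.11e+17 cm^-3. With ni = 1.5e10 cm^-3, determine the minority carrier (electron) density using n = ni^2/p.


Step 1: Majority hole concentration p ≈ Na = 1.11e+17 cm^-3
Step 2: n = ni^2 / Na = (1.5e10)^2 / 1.11e+17
Step 3: n = 2.03e+03 cm^-3

2.03e+03


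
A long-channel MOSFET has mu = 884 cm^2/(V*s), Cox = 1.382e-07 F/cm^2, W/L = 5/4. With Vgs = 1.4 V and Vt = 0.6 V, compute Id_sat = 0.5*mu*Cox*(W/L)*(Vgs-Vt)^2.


Step 1: Overdrive voltage Vov = Vgs - Vt = 1.4 - 0.6 = 0.8 V
Step 2: W/L = 5/4 = 1.25
Step 3: Id = 0.5 * 884 * 1.382e-07 * 1.25 * 0.8^2
Step 4: Id = 4.89e-05 A

4.89e-05


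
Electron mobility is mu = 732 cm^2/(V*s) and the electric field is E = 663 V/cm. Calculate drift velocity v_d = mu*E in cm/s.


Step 1: v_d = mu * E
Step 2: v_d = 732 * 663 = 485316
Step 3: v_d = 4.85e+05 cm/s

4.85e+05


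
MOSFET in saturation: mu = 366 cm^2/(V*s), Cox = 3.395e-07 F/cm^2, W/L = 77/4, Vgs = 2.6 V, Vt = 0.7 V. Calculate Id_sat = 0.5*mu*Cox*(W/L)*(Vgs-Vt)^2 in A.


Step 1: Overdrive voltage Vov = Vgs - Vt = 2.6 - 0.7 = 1.9 V
Step 2: W/L = 77/4 = 19.25
Step 3: Id = 0.5 * 366 * 3.395e-07 * 19.25 * 1.9^2
Step 4: Id = 4.32e-03 A

4.32e-03


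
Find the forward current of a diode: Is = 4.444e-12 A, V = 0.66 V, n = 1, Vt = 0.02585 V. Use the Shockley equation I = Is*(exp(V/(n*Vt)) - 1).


Step 1: V/(n*Vt) = 0.66/(1*0.02585) = 25.5319
Step 2: exp(25.5319) = 1.2256e+11
Step 3: I = 4.444e-12 * (1.2256e+11 - 1) = 5.45e-01 A

5.45e-01


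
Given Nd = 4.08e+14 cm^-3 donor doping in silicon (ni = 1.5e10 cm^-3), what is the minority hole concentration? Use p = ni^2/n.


Step 1: Since Nd >> ni, n ≈ Nd = 4.08e+14 cm^-3
Step 2: p = ni^2 / n = (1.5e10)^2 / 4.08e+14
Step 3: p = 2.25e20 / 4.08e+14 = 5.51e+05 cm^-3

5.51e+05


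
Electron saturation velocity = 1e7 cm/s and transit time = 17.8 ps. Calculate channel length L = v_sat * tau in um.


Step 1: tau in seconds = 17.8 ps * 1e-12 = 1.7800e-11 s
Step 2: L = v_sat * tau = 1e7 * 1.7800e-11 = 1.7800e-04 cm
Step 3: L in um = 1.7800e-04 * 1e4 = 1.78 um

1.78


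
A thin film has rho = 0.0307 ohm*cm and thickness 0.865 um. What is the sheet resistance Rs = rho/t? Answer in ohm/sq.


Step 1: Convert thickness to cm: t = 0.865 um = 8.6500e-05 cm
Step 2: Rs = rho / t = 0.0307 / 8.6500e-05
Step 3: Rs = 354.9 ohm/sq

354.9


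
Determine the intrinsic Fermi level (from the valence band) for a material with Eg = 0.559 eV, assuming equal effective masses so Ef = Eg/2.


Step 1: For an intrinsic semiconductor, the Fermi level sits at midgap.
Step 2: Ef = Eg / 2 = 0.559 / 2 = 0.2795 eV

0.2795


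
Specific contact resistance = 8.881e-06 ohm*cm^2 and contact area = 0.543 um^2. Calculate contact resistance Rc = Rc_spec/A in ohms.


Step 1: Convert area to cm^2: 0.543 um^2 = 5.4300e-09 cm^2
Step 2: Rc = Rc_spec / A = 8.881e-06 / 5.4300e-09
Step 3: Rc = 1.64e+03 ohms

1.64e+03


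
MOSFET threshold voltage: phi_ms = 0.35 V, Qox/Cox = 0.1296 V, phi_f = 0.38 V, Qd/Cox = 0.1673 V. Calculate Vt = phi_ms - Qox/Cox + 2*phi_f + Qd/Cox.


Step 1: Vt = phi_ms - Qox/Cox + 2*phi_f + Qd/Cox
Step 2: Vt = 0.35 - 0.1296 + 2*0.38 + 0.1673
Step 3: Vt = 0.35 - 0.1296 + 0.76 + 0.1673
Step 4: Vt = 1.1477 V

1.1477


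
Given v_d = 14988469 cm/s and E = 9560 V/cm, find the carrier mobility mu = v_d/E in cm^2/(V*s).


Step 1: mu = v_d / E
Step 2: mu = 14988469 / 9560
Step 3: mu = 1567.83 cm^2/(V*s)

1567.83


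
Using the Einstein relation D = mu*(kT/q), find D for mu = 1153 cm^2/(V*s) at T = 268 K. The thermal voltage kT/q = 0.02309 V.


Step 1: D = mu * (kT/q)
Step 2: D = 1153 * 0.02309
Step 3: D = 26.62 cm^2/s

26.62


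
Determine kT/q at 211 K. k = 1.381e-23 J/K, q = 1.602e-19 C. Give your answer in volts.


Step 1: kT = 1.381e-23 * 211 = 2.91391e-21 J
Step 2: Vt = kT/q = 2.91391e-21 / 1.602e-19
Step 3: Vt = 0.01819 V

0.01819


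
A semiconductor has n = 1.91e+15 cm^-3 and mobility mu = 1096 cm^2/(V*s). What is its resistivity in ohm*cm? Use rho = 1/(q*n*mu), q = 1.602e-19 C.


Step 1: sigma = q * n * mu = 1.602e-19 * 1.91e+15 * 1096 = 3.35356e-01 S/cm
Step 2: rho = 1 / sigma = 1 / 3.35356e-01 = 2.982 ohm*cm

2.982


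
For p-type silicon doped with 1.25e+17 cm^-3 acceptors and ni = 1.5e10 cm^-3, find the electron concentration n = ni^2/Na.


Step 1: Majority hole concentration p ≈ Na = 1.25e+17 cm^-3
Step 2: n = ni^2 / Na = (1.5e10)^2 / 1.25e+17
Step 3: n = 1.80e+03 cm^-3

1.80e+03


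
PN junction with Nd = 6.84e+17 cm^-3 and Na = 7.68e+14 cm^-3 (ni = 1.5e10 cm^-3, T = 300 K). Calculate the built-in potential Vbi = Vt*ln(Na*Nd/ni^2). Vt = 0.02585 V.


Step 1: Compute Na*Nd/ni^2 = 7.68e+14 * 6.84e+17 / (1.5e10)^2 = 2.3347e+12
Step 2: ln(2.3347e+12) = 28.4789
Step 3: Vbi = 0.02585 * 28.4789 = 0.736 V

0.736


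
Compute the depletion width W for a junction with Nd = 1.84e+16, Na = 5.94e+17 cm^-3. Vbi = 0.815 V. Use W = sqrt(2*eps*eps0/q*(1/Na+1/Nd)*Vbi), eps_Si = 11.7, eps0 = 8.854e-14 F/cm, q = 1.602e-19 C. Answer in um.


Step 1: 1/Na + 1/Nd = 1/5.94e+17 + 1/1.84e+16 = 5.60313e-17
Step 2: 2*eps*eps0/q = 2*11.7*8.854e-14/1.602e-19 = 1.293281e+07
Step 3: W^2 = 1.293281e+07 * 5.60313e-17 * 0.815 = 5.90583e-10
Step 4: W = sqrt(5.90583e-10) = 2.430e-05 cm = 0.243 um

0.243


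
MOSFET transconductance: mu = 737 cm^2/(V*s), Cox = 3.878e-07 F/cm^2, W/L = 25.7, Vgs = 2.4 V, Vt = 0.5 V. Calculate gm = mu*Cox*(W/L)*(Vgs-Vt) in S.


Step 1: Vov = Vgs - Vt = 2.4 - 0.5 = 1.9 V
Step 2: gm = mu * Cox * (W/L) * Vov
Step 3: gm = 737 * 3.878e-07 * 25.7 * 1.9 = 1.40e-02 S

1.40e-02


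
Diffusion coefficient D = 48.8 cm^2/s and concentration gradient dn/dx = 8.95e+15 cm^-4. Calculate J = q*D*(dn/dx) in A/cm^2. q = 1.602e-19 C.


Step 1: J = q * D * (dn/dx)
Step 2: J = 1.602e-19 * 48.8 * 8.95e+15
Step 3: J = 7.00e-02 A/cm^2

7.00e-02


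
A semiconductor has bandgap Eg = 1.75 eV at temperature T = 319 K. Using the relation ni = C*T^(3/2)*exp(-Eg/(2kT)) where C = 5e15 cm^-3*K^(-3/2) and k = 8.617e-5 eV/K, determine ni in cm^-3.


Step 1: Compute kT = 8.617e-5 * 319 = 0.02748823 eV
Step 2: Exponent = -Eg/(2kT) = -1.75/(2*0.02748823) = -31.83181
Step 3: T^(3/2) = 319^1.5 = 5697.52
Step 4: ni = 5e15 * 5697.52 * exp(-31.83181) = 4.27e+05 cm^-3

4.27e+05


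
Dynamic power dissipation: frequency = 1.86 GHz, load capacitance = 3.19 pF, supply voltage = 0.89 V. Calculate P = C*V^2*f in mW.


Step 1: V^2 = 0.89^2 = 0.7921 V^2
Step 2: P = C*V^2*f = 3.19e-12 F * 0.7921 * 1.86e9 Hz
Step 3: P = 4.69984614e-03 W
Step 4: P = 4.7 mW

4.7


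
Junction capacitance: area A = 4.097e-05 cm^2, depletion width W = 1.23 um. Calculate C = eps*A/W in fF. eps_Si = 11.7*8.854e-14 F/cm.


Step 1: eps_Si = 11.7 * 8.854e-14 = 1.035918e-12 F/cm
Step 2: W in cm = 1.23 * 1e-4 = 1.23e-04 cm
Step 3: C = 1.035918e-12 * 4.097e-05 / 1.23e-04 = 3.450533e-13 F
Step 4: C = 345.05 fF

345.05


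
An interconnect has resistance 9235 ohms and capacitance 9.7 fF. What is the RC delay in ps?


Step 1: tau = R * C
Step 2: tau = 9235 * 9.7 fF = 9235 * 9.7e-15 F
Step 3: tau = 8.95795e-11 s = 89.5795 ps

89.5795


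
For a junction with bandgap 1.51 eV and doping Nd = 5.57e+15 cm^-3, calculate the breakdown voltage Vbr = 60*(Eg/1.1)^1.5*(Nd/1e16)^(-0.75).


Step 1: Eg/1.1 = 1.51/1.1 = 1.372727
Step 2: (Eg/1.1)^1.5 = 1.372727^1.5 = 1.608334
Step 3: (Nd/1e16)^(-0.75) = (0.557)^(-0.75) = 1.550989
Step 4: Vbr = 60 * 1.608334 * 1.550989 = 149.7 V

149.7


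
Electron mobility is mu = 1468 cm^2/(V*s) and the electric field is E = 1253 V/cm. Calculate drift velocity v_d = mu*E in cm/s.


Step 1: v_d = mu * E
Step 2: v_d = 1468 * 1253 = 1839404
Step 3: v_d = 1.84e+06 cm/s

1.84e+06


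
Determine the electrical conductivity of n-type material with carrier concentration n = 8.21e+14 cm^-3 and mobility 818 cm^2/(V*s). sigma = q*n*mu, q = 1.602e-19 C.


Step 1: sigma = q * n * mu
Step 2: sigma = 1.602e-19 * 8.21e+14 * 818
Step 3: sigma = 1.076e-01 S/cm

1.076e-01


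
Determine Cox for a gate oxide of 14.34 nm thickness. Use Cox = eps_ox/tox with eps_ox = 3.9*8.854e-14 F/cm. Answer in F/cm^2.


Step 1: eps_ox = 3.9 * 8.854e-14 = 3.45306e-13 F/cm
Step 2: tox in cm = 14.34 nm * 1e-7 = 1.4340e-06 cm
Step 3: Cox = 3.45306e-13 / 1.4340e-06 = 2.41e-07 F/cm^2

2.41e-07


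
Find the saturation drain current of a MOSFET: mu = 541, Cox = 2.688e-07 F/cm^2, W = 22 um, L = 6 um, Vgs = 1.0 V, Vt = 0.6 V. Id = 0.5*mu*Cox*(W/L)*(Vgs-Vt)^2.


Step 1: Overdrive voltage Vov = Vgs - Vt = 1.0 - 0.6 = 0.4 V
Step 2: W/L = 22/6 = 3.66667
Step 3: Id = 0.5 * 541 * 2.688e-07 * 3.66667 * 0.4^2
Step 4: Id = 4.27e-05 A

4.27e-05


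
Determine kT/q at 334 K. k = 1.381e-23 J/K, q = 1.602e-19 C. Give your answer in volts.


Step 1: kT = 1.381e-23 * 334 = 4.61254e-21 J
Step 2: Vt = kT/q = 4.61254e-21 / 1.602e-19
Step 3: Vt = 0.02879 V

0.02879


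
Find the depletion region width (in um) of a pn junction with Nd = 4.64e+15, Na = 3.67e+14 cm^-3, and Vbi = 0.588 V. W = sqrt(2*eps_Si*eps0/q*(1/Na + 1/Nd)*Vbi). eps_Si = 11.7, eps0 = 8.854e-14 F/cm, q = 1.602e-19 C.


Step 1: 1/Na + 1/Nd = 1/3.67e+14 + 1/4.64e+15 = 2.94031e-15
Step 2: 2*eps*eps0/q = 2*11.7*8.854e-14/1.602e-19 = 1.293281e+07
Step 3: W^2 = 1.293281e+07 * 2.94031e-15 * 0.588 = 2.23596e-08
Step 4: W = sqrt(2.23596e-08) = 1.495e-04 cm = 1.495 um

1.495


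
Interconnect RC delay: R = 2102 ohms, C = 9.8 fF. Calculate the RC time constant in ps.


Step 1: tau = R * C
Step 2: tau = 2102 * 9.8 fF = 2102 * 9.8e-15 F
Step 3: tau = 2.05996e-11 s = 20.5996 ps

20.5996


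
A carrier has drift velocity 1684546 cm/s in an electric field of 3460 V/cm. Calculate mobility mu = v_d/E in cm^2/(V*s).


Step 1: mu = v_d / E
Step 2: mu = 1684546 / 3460
Step 3: mu = 486.86 cm^2/(V*s)

486.86


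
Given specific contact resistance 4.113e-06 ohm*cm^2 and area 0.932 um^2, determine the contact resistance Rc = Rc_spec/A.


Step 1: Convert area to cm^2: 0.932 um^2 = 9.3200e-09 cm^2
Step 2: Rc = Rc_spec / A = 4.113e-06 / 9.3200e-09
Step 3: Rc = 4.41e+02 ohms

4.41e+02


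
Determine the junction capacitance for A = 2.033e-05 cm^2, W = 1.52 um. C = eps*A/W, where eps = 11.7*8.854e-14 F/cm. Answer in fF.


Step 1: eps_Si = 11.7 * 8.854e-14 = 1.035918e-12 F/cm
Step 2: W in cm = 1.52 * 1e-4 = 1.52e-04 cm
Step 3: C = 1.035918e-12 * 2.033e-05 / 1.52e-04 = 1.385540e-13 F
Step 4: C = 138.55 fF

138.55


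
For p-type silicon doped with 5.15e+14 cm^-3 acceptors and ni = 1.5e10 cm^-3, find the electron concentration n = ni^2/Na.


Step 1: Majority hole concentration p ≈ Na = 5.15e+14 cm^-3
Step 2: n = ni^2 / Na = (1.5e10)^2 / 5.15e+14
Step 3: n = 4.37e+05 cm^-3

4.37e+05


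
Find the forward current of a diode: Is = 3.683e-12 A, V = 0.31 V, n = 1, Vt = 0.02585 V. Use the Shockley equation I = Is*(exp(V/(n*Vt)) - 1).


Step 1: V/(n*Vt) = 0.31/(1*0.02585) = 11.9923
Step 2: exp(11.9923) = 1.6151e+05
Step 3: I = 3.683e-12 * (1.6151e+05 - 1) = 5.95e-07 A

5.95e-07


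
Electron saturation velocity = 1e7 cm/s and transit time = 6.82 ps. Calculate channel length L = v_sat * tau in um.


Step 1: tau in seconds = 6.82 ps * 1e-12 = 6.8200e-12 s
Step 2: L = v_sat * tau = 1e7 * 6.8200e-12 = 6.8200e-05 cm
Step 3: L in um = 6.8200e-05 * 1e4 = 0.682 um

0.682


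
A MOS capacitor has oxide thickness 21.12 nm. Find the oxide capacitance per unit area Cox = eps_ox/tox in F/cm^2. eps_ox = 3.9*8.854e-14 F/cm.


Step 1: eps_ox = 3.9 * 8.854e-14 = 3.45306e-13 F/cm
Step 2: tox in cm = 21.12 nm * 1e-7 = 2.1120e-06 cm
Step 3: Cox = 3.45306e-13 / 2.1120e-06 = 1.63e-07 F/cm^2

1.63e-07


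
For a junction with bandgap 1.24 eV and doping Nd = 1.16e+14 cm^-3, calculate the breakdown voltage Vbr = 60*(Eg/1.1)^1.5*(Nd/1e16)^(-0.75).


Step 1: Eg/1.1 = 1.24/1.1 = 1.127273
Step 2: (Eg/1.1)^1.5 = 1.127273^1.5 = 1.196861
Step 3: (Nd/1e16)^(-0.75) = (0.0116)^(-0.75) = 28.291535
Step 4: Vbr = 60 * 1.196861 * 28.291535 = 2031.7 V

2031.7


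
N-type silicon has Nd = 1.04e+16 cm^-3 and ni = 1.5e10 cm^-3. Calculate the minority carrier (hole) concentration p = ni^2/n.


Step 1: Since Nd >> ni, n ≈ Nd = 1.04e+16 cm^-3
Step 2: p = ni^2 / n = (1.5e10)^2 / 1.04e+16
Step 3: p = 2.25e20 / 1.04e+16 = 2.16e+04 cm^-3

2.16e+04


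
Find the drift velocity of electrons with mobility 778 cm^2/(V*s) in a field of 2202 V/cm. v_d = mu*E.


Step 1: v_d = mu * E
Step 2: v_d = 778 * 2202 = 1713156
Step 3: v_d = 1.71e+06 cm/s

1.71e+06


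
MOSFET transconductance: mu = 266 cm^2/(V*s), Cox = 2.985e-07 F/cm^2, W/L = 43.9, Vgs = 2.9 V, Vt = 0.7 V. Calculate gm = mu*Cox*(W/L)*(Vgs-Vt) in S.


Step 1: Vov = Vgs - Vt = 2.9 - 0.7 = 2.2 V
Step 2: gm = mu * Cox * (W/L) * Vov
Step 3: gm = 266 * 2.985e-07 * 43.9 * 2.2 = 7.67e-03 S

7.67e-03


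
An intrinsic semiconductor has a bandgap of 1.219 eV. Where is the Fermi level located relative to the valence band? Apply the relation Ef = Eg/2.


Step 1: For an intrinsic semiconductor, the Fermi level sits at midgap.
Step 2: Ef = Eg / 2 = 1.219 / 2 = 0.6095 eV

0.6095


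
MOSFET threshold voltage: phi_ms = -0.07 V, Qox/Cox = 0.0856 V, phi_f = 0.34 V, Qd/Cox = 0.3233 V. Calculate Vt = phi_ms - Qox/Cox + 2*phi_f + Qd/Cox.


Step 1: Vt = phi_ms - Qox/Cox + 2*phi_f + Qd/Cox
Step 2: Vt = -0.07 - 0.0856 + 2*0.34 + 0.3233
Step 3: Vt = -0.07 - 0.0856 + 0.68 + 0.3233
Step 4: Vt = 0.8477 V

0.8477


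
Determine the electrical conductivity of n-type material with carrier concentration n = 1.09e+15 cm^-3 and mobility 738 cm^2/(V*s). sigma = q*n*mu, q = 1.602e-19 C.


Step 1: sigma = q * n * mu
Step 2: sigma = 1.602e-19 * 1.09e+15 * 738
Step 3: sigma = 1.289e-01 S/cm

1.289e-01


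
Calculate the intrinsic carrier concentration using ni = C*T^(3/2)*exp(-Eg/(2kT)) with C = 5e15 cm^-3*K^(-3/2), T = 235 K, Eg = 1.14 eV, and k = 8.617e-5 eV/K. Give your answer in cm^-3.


Step 1: Compute kT = 8.617e-5 * 235 = 0.02024995 eV
Step 2: Exponent = -Eg/(2kT) = -1.14/(2*0.02024995) = -28.14822
Step 3: T^(3/2) = 235^1.5 = 3602.48
Step 4: ni = 5e15 * 3602.48 * exp(-28.14822) = 1.07e+07 cm^-3

1.07e+07


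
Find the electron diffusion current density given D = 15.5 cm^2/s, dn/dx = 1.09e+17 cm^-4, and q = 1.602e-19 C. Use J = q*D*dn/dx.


Step 1: J = q * D * (dn/dx)
Step 2: J = 1.602e-19 * 15.5 * 1.09e+17
Step 3: J = 2.71e-01 A/cm^2

2.71e-01


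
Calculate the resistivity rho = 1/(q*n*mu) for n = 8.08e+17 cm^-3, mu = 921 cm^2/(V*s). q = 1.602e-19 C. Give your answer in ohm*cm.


Step 1: sigma = q * n * mu = 1.602e-19 * 8.08e+17 * 921 = 1.19216e+02 S/cm
Step 2: rho = 1 / sigma = 1 / 1.19216e+02 = 0.008388 ohm*cm

0.008388


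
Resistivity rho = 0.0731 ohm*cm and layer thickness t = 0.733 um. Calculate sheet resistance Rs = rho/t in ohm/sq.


Step 1: Convert thickness to cm: t = 0.733 um = 7.3300e-05 cm
Step 2: Rs = rho / t = 0.0731 / 7.3300e-05
Step 3: Rs = 997.3 ohm/sq

997.3


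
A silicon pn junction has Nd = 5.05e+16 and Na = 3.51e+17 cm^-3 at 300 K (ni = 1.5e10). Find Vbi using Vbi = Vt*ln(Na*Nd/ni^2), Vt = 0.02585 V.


Step 1: Compute Na*Nd/ni^2 = 3.51e+17 * 5.05e+16 / (1.5e10)^2 = 7.8780e+13
Step 2: ln(7.8780e+13) = 31.9977
Step 3: Vbi = 0.02585 * 31.9977 = 0.827 V

0.827


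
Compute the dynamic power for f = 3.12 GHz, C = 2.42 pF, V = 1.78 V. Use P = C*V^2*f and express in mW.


Step 1: V^2 = 1.78^2 = 3.1684 V^2
Step 2: P = C*V^2*f = 2.42e-12 F * 3.1684 * 3.12e9 Hz
Step 3: P = 2.392268736e-02 W
Step 4: P = 23.923 mW

23.923


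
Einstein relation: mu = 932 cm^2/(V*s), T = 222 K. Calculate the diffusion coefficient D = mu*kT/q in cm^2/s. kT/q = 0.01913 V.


Step 1: D = mu * (kT/q)
Step 2: D = 932 * 0.01913
Step 3: D = 17.83 cm^2/s

17.83


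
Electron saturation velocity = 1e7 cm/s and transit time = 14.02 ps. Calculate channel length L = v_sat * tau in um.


Step 1: tau in seconds = 14.02 ps * 1e-12 = 1.4020e-11 s
Step 2: L = v_sat * tau = 1e7 * 1.4020e-11 = 1.4020e-04 cm
Step 3: L in um = 1.4020e-04 * 1e4 = 1.402 um

1.402


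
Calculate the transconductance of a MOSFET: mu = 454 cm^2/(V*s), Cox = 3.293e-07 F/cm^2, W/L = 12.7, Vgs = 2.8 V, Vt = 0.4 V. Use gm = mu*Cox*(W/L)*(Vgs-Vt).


Step 1: Vov = Vgs - Vt = 2.8 - 0.4 = 2.4 V
Step 2: gm = mu * Cox * (W/L) * Vov
Step 3: gm = 454 * 3.293e-07 * 12.7 * 2.4 = 4.56e-03 S

4.56e-03


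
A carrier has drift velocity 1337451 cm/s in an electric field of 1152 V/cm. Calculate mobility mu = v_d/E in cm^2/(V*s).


Step 1: mu = v_d / E
Step 2: mu = 1337451 / 1152
Step 3: mu = 1160.98 cm^2/(V*s)

1160.98


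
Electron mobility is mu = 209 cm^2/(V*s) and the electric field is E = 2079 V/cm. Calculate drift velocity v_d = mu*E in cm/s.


Step 1: v_d = mu * E
Step 2: v_d = 209 * 2079 = 434511
Step 3: v_d = 4.35e+05 cm/s

4.35e+05


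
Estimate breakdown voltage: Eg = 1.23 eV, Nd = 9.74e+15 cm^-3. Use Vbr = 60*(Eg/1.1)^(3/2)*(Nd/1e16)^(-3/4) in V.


Step 1: Eg/1.1 = 1.23/1.1 = 1.118182
Step 2: (Eg/1.1)^1.5 = 1.118182^1.5 = 1.182412
Step 3: (Nd/1e16)^(-0.75) = (0.974)^(-0.75) = 1.019954
Step 4: Vbr = 60 * 1.182412 * 1.019954 = 72.4 V

72.4


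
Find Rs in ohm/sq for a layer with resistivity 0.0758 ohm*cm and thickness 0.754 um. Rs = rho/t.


Step 1: Convert thickness to cm: t = 0.754 um = 7.5400e-05 cm
Step 2: Rs = rho / t = 0.0758 / 7.5400e-05
Step 3: Rs = 1005.3 ohm/sq

1005.3


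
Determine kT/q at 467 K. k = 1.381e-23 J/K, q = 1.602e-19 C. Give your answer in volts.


Step 1: kT = 1.381e-23 * 467 = 6.44927e-21 J
Step 2: Vt = kT/q = 6.44927e-21 / 1.602e-19
Step 3: Vt = 0.04026 V

0.04026


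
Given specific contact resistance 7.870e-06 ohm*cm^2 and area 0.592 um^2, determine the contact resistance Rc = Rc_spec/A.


Step 1: Convert area to cm^2: 0.592 um^2 = 5.9200e-09 cm^2
Step 2: Rc = Rc_spec / A = 7.870e-06 / 5.9200e-09
Step 3: Rc = 1.33e+03 ohms

1.33e+03


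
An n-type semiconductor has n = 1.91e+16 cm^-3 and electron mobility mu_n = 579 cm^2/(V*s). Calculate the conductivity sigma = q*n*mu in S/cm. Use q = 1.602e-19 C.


Step 1: sigma = q * n * mu
Step 2: sigma = 1.602e-19 * 1.91e+16 * 579
Step 3: sigma = 1.772e+00 S/cm

1.772e+00


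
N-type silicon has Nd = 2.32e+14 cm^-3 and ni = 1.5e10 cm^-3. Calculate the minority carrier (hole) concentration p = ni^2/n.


Step 1: Since Nd >> ni, n ≈ Nd = 2.32e+14 cm^-3
Step 2: p = ni^2 / n = (1.5e10)^2 / 2.32e+14
Step 3: p = 2.25e20 / 2.32e+14 = 9.70e+05 cm^-3

9.70e+05


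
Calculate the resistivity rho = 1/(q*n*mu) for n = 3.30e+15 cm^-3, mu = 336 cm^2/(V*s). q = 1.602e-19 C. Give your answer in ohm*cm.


Step 1: sigma = q * n * mu = 1.602e-19 * 3.30e+15 * 336 = 1.77630e-01 S/cm
Step 2: rho = 1 / sigma = 1 / 1.77630e-01 = 5.63 ohm*cm

5.63


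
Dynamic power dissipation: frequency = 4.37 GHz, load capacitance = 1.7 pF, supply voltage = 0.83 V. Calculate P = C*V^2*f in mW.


Step 1: V^2 = 0.83^2 = 0.6889 V^2
Step 2: P = C*V^2*f = 1.7e-12 F * 0.6889 * 4.37e9 Hz
Step 3: P = 5.1178381e-03 W
Step 4: P = 5.118 mW

5.118


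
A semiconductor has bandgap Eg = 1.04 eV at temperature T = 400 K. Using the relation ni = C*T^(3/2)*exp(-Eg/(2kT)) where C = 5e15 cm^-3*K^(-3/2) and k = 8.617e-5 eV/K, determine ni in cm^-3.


Step 1: Compute kT = 8.617e-5 * 400 = 0.034468 eV
Step 2: Exponent = -Eg/(2kT) = -1.04/(2*0.034468) = -15.08646
Step 3: T^(3/2) = 400^1.5 = 8000.00
Step 4: ni = 5e15 * 8000.00 * exp(-15.08646) = 1.12e+13 cm^-3

1.12e+13


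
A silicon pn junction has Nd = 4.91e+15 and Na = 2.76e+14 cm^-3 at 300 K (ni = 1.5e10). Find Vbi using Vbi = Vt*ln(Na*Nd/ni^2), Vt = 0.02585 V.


Step 1: Compute Na*Nd/ni^2 = 2.76e+14 * 4.91e+15 / (1.5e10)^2 = 6.0229e+09
Step 2: ln(6.0229e+09) = 22.5188
Step 3: Vbi = 0.02585 * 22.5188 = 0.582 V

0.582


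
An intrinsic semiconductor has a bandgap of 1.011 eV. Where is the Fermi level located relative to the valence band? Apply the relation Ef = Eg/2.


Step 1: For an intrinsic semiconductor, the Fermi level sits at midgap.
Step 2: Ef = Eg / 2 = 1.011 / 2 = 0.5055 eV

0.5055


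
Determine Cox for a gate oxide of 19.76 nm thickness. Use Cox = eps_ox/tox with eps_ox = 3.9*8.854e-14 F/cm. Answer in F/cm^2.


Step 1: eps_ox = 3.9 * 8.854e-14 = 3.45306e-13 F/cm
Step 2: tox in cm = 19.76 nm * 1e-7 = 1.9760e-06 cm
Step 3: Cox = 3.45306e-13 / 1.9760e-06 = 1.75e-07 F/cm^2

1.75e-07


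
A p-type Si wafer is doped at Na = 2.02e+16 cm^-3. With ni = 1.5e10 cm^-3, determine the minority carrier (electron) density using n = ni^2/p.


Step 1: Majority hole concentration p ≈ Na = 2.02e+16 cm^-3
Step 2: n = ni^2 / Na = (1.5e10)^2 / 2.02e+16
Step 3: n = 1.11e+04 cm^-3

1.11e+04


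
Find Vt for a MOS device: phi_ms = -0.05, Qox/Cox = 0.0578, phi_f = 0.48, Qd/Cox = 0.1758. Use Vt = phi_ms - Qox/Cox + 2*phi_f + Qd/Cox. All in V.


Step 1: Vt = phi_ms - Qox/Cox + 2*phi_f + Qd/Cox
Step 2: Vt = -0.05 - 0.0578 + 2*0.48 + 0.1758
Step 3: Vt = -0.05 - 0.0578 + 0.96 + 0.1758
Step 4: Vt = 1.028 V

1.028


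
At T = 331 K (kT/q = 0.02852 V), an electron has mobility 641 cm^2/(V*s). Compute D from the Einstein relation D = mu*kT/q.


Step 1: D = mu * (kT/q)
Step 2: D = 641 * 0.02852
Step 3: D = 18.28 cm^2/s

18.28


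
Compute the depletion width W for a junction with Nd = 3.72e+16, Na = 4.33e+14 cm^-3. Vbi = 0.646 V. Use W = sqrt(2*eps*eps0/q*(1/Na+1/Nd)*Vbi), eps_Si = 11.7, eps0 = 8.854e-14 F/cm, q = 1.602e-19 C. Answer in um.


Step 1: 1/Na + 1/Nd = 1/4.33e+14 + 1/3.72e+16 = 2.33635e-15
Step 2: 2*eps*eps0/q = 2*11.7*8.854e-14/1.602e-19 = 1.293281e+07
Step 3: W^2 = 1.293281e+07 * 2.33635e-15 * 0.646 = 1.95193e-08
Step 4: W = sqrt(1.95193e-08) = 1.397e-04 cm = 1.397 um

1.397


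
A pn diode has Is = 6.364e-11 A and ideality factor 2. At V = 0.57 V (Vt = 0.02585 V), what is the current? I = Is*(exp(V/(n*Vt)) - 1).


Step 1: V/(n*Vt) = 0.57/(2*0.02585) = 11.0251
Step 2: exp(11.0251) = 6.1396e+04
Step 3: I = 6.364e-11 * (6.1396e+04 - 1) = 3.91e-06 A

3.91e-06


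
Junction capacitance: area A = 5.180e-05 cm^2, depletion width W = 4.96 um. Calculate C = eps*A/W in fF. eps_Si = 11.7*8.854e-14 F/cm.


Step 1: eps_Si = 11.7 * 8.854e-14 = 1.035918e-12 F/cm
Step 2: W in cm = 4.96 * 1e-4 = 4.96e-04 cm
Step 3: C = 1.035918e-12 * 5.180e-05 / 4.96e-04 = 1.081866e-13 F
Step 4: C = 108.19 fF

108.19


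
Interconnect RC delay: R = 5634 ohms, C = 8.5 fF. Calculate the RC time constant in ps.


Step 1: tau = R * C
Step 2: tau = 5634 * 8.5 fF = 5634 * 8.5e-15 F
Step 3: tau = 4.7889e-11 s = 47.889 ps

47.889


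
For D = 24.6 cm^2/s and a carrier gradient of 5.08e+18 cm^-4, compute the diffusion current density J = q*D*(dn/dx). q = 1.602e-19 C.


Step 1: J = q * D * (dn/dx)
Step 2: J = 1.602e-19 * 24.6 * 5.08e+18
Step 3: J = 2.00e+01 A/cm^2

2.00e+01


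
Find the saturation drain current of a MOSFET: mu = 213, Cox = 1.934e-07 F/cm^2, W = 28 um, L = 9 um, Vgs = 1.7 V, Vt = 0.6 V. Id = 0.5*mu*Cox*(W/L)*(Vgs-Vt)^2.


Step 1: Overdrive voltage Vov = Vgs - Vt = 1.7 - 0.6 = 1.1 V
Step 2: W/L = 28/9 = 3.11111
Step 3: Id = 0.5 * 213 * 1.934e-07 * 3.11111 * 1.1^2
Step 4: Id = 7.75e-05 A

7.75e-05


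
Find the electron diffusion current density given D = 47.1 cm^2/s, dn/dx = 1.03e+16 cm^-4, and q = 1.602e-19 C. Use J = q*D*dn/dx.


Step 1: J = q * D * (dn/dx)
Step 2: J = 1.602e-19 * 47.1 * 1.03e+16
Step 3: J = 7.77e-02 A/cm^2

7.77e-02


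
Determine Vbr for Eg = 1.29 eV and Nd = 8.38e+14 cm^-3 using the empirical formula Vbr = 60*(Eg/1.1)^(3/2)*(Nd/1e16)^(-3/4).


Step 1: Eg/1.1 = 1.29/1.1 = 1.172727
Step 2: (Eg/1.1)^1.5 = 1.172727^1.5 = 1.269976
Step 3: (Nd/1e16)^(-0.75) = (0.0838)^(-0.75) = 6.420472
Step 4: Vbr = 60 * 1.269976 * 6.420472 = 489.2 V

489.2


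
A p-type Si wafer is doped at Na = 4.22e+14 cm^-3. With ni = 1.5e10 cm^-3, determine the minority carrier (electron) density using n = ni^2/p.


Step 1: Majority hole concentration p ≈ Na = 4.22e+14 cm^-3
Step 2: n = ni^2 / Na = (1.5e10)^2 / 4.22e+14
Step 3: n = 5.33e+05 cm^-3

5.33e+05


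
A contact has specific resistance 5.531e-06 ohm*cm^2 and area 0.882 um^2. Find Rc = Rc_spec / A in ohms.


Step 1: Convert area to cm^2: 0.882 um^2 = 8.8200e-09 cm^2
Step 2: Rc = Rc_spec / A = 5.531e-06 / 8.8200e-09
Step 3: Rc = 6.27e+02 ohms

6.27e+02


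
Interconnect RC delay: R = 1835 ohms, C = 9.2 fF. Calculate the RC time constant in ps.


Step 1: tau = R * C
Step 2: tau = 1835 * 9.2 fF = 1835 * 9.2e-15 F
Step 3: tau = 1.6882e-11 s = 16.882 ps

16.882


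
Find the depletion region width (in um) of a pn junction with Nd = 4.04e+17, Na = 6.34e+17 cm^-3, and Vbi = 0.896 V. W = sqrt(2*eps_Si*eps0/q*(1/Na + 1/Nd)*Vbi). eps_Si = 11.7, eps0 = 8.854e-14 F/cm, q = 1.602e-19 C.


Step 1: 1/Na + 1/Nd = 1/6.34e+17 + 1/4.04e+17 = 4.05253e-18
Step 2: 2*eps*eps0/q = 2*11.7*8.854e-14/1.602e-19 = 1.293281e+07
Step 3: W^2 = 1.293281e+07 * 4.05253e-18 * 0.896 = 4.69599e-11
Step 4: W = sqrt(4.69599e-11) = 6.853e-06 cm = 0.06853 um

0.06853


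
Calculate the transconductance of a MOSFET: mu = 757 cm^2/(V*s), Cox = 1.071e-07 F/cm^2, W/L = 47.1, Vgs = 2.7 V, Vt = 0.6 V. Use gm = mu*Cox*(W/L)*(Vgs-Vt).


Step 1: Vov = Vgs - Vt = 2.7 - 0.6 = 2.1 V
Step 2: gm = mu * Cox * (W/L) * Vov
Step 3: gm = 757 * 1.071e-07 * 47.1 * 2.1 = 8.02e-03 S

8.02e-03


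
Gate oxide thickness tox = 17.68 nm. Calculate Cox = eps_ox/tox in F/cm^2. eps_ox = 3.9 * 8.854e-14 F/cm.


Step 1: eps_ox = 3.9 * 8.854e-14 = 3.45306e-13 F/cm
Step 2: tox in cm = 17.68 nm * 1e-7 = 1.7680e-06 cm
Step 3: Cox = 3.45306e-13 / 1.7680e-06 = 1.95e-07 F/cm^2

1.95e-07


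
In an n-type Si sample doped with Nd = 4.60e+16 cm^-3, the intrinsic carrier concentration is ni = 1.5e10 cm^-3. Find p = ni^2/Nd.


Step 1: Since Nd >> ni, n ≈ Nd = 4.60e+16 cm^-3
Step 2: p = ni^2 / n = (1.5e10)^2 / 4.60e+16
Step 3: p = 2.25e20 / 4.60e+16 = 4.89e+03 cm^-3

4.89e+03


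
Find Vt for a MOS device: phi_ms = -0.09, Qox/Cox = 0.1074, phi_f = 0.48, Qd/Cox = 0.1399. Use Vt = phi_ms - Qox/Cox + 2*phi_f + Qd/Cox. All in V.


Step 1: Vt = phi_ms - Qox/Cox + 2*phi_f + Qd/Cox
Step 2: Vt = -0.09 - 0.1074 + 2*0.48 + 0.1399
Step 3: Vt = -0.09 - 0.1074 + 0.96 + 0.1399
Step 4: Vt = 0.9025 V

0.9025


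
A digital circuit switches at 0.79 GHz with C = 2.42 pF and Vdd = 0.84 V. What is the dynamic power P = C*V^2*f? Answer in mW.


Step 1: V^2 = 0.84^2 = 0.7056 V^2
Step 2: P = C*V^2*f = 2.42e-12 F * 0.7056 * 0.79e9 Hz
Step 3: P = 1.34896608e-03 W
Step 4: P = 1.349 mW

1.349


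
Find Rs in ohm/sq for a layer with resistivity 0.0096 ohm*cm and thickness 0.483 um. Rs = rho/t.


Step 1: Convert thickness to cm: t = 0.483 um = 4.8300e-05 cm
Step 2: Rs = rho / t = 0.0096 / 4.8300e-05
Step 3: Rs = 198.8 ohm/sq

198.8


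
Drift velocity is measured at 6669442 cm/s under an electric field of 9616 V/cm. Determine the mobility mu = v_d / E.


Step 1: mu = v_d / E
Step 2: mu = 6669442 / 9616
Step 3: mu = 693.58 cm^2/(V*s)

693.58


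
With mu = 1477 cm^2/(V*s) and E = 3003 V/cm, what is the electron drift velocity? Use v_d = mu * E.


Step 1: v_d = mu * E
Step 2: v_d = 1477 * 3003 = 4435431
Step 3: v_d = 4.44e+06 cm/s

4.44e+06


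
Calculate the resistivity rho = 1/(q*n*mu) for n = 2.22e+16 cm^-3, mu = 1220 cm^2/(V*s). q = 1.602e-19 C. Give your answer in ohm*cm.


Step 1: sigma = q * n * mu = 1.602e-19 * 2.22e+16 * 1220 = 4.33886e+00 S/cm
Step 2: rho = 1 / sigma = 1 / 4.33886e+00 = 0.2305 ohm*cm

0.2305


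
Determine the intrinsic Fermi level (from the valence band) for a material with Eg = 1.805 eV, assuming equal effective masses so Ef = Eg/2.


Step 1: For an intrinsic semiconductor, the Fermi level sits at midgap.
Step 2: Ef = Eg / 2 = 1.805 / 2 = 0.9025 eV

0.9025


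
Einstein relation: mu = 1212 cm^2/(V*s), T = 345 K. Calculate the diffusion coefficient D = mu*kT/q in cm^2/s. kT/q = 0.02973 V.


Step 1: D = mu * (kT/q)
Step 2: D = 1212 * 0.02973
Step 3: D = 36.03 cm^2/s

36.03


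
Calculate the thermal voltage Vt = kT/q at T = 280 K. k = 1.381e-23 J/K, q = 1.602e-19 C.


Step 1: kT = 1.381e-23 * 280 = 3.8668e-21 J
Step 2: Vt = kT/q = 3.8668e-21 / 1.602e-19
Step 3: Vt = 0.02414 V

0.02414


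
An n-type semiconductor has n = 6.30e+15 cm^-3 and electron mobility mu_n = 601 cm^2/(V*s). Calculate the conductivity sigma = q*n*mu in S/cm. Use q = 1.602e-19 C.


Step 1: sigma = q * n * mu
Step 2: sigma = 1.602e-19 * 6.30e+15 * 601
Step 3: sigma = 6.066e-01 S/cm

6.066e-01


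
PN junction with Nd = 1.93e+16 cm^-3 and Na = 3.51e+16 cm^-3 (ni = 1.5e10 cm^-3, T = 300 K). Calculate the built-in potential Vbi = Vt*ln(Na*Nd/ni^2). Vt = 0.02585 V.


Step 1: Compute Na*Nd/ni^2 = 3.51e+16 * 1.93e+16 / (1.5e10)^2 = 3.0108e+12
Step 2: ln(3.0108e+12) = 28.7332
Step 3: Vbi = 0.02585 * 28.7332 = 0.743 V

0.743


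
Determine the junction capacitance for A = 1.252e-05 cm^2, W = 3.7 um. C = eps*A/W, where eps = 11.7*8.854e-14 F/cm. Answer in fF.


Step 1: eps_Si = 11.7 * 8.854e-14 = 1.035918e-12 F/cm
Step 2: W in cm = 3.7 * 1e-4 = 3.70e-04 cm
Step 3: C = 1.035918e-12 * 1.252e-05 / 3.70e-04 = 3.505323e-14 F
Step 4: C = 35.05 fF

35.05


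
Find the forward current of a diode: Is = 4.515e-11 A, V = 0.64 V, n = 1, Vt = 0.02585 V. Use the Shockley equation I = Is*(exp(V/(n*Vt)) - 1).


Step 1: V/(n*Vt) = 0.64/(1*0.02585) = 24.7582
Step 2: exp(24.7582) = 5.6539e+10
Step 3: I = 4.515e-11 * (5.6539e+10 - 1) = 2.55e+00 A

2.55e+00


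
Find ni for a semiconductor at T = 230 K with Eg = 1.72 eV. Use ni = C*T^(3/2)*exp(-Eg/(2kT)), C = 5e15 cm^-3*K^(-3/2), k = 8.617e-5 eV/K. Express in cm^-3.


Step 1: Compute kT = 8.617e-5 * 230 = 0.0198191 eV
Step 2: Exponent = -Eg/(2kT) = -1.72/(2*0.0198191) = -43.39249
Step 3: T^(3/2) = 230^1.5 = 3488.12
Step 4: ni = 5e15 * 3488.12 * exp(-43.39249) = 2.49e+00 cm^-3

2.49e+00


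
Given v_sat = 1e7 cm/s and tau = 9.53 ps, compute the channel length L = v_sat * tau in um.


Step 1: tau in seconds = 9.53 ps * 1e-12 = 9.5300e-12 s
Step 2: L = v_sat * tau = 1e7 * 9.5300e-12 = 9.5300e-05 cm
Step 3: L in um = 9.5300e-05 * 1e4 = 0.953 um

0.953


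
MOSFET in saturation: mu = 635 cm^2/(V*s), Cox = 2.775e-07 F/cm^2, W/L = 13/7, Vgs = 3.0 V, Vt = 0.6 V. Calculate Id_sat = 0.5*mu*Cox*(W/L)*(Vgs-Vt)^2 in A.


Step 1: Overdrive voltage Vov = Vgs - Vt = 3.0 - 0.6 = 2.4 V
Step 2: W/L = 13/7 = 1.85714
Step 3: Id = 0.5 * 635 * 2.775e-07 * 1.85714 * 2.4^2
Step 4: Id = 9.42e-04 A

9.42e-04


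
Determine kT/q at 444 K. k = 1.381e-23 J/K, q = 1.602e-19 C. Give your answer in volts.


Step 1: kT = 1.381e-23 * 444 = 6.13164e-21 J
Step 2: Vt = kT/q = 6.13164e-21 / 1.602e-19
Step 3: Vt = 0.03827 V

0.03827


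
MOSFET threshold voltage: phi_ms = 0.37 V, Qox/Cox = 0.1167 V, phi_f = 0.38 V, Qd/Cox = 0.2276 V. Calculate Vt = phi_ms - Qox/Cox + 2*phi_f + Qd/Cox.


Step 1: Vt = phi_ms - Qox/Cox + 2*phi_f + Qd/Cox
Step 2: Vt = 0.37 - 0.1167 + 2*0.38 + 0.2276
Step 3: Vt = 0.37 - 0.1167 + 0.76 + 0.2276
Step 4: Vt = 1.2409 V

1.2409
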